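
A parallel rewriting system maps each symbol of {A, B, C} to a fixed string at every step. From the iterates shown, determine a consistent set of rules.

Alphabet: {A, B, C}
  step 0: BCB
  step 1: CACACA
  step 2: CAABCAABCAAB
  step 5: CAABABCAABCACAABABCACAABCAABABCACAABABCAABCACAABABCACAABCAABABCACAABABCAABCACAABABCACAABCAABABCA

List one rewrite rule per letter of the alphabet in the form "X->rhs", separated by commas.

  step 1 ⇒ step 2: CACACA ⇒ CA·AB·CA·AB·CA·AB
    A ↦ AB
    C ↦ CA
  step 0 ⇒ step 1: BCB ⇒ CA·CA·CA
    B ↦ CA

A->AB, B->CA, C->CA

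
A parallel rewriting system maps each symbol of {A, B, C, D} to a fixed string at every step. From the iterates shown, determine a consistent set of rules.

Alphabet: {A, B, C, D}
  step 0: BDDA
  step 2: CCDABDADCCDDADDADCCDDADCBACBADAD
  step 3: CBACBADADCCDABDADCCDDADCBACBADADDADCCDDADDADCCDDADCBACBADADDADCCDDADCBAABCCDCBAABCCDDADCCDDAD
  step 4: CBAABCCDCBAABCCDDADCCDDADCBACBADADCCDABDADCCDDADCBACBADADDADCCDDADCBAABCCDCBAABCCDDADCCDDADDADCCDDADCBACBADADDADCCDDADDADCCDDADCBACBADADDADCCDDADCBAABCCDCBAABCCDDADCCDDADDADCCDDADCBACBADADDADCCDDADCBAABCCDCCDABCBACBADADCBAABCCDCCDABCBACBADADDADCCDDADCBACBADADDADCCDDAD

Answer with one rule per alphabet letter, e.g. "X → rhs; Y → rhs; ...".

  step 3 ⇒ step 4: CBACBADADCCDABDADCCDDADCBACBADADDADCCDDADDADCCDDADCBACBADADDADCCDDADCBAABCCDCBAABCCDDADCCDDAD ⇒ CBA·AB·CCD·CBA·AB·CCD·DAD·CCD·DAD·CBA·CBA·DAD·CCD·AB·DAD·CCD·DAD·CBA·CBA·DAD·DAD·CCD·DAD·CBA·AB·CCD·CBA·AB·CCD·DAD·CCD·DAD·DAD·CCD·DAD·CBA·CBA·DAD·DAD·CCD·DAD·DAD·CCD·DAD·CBA·CBA·DAD·DAD·CCD·DAD·CBA·AB·CCD·CBA·AB·CCD·DAD·CCD·DAD·DAD·CCD·DAD·CBA·CBA·DAD·DAD·CCD·DAD·CBA·AB·CCD·CCD·AB·CBA·CBA·DAD·CBA·AB·CCD·CCD·AB·CBA·CBA·DAD·DAD·CCD·DAD·CBA·CBA·DAD·DAD·CCD·DAD
    A ↦ CCD
    B ↦ AB
    C ↦ CBA
    D ↦ DAD

A->CCD, B->AB, C->CBA, D->DAD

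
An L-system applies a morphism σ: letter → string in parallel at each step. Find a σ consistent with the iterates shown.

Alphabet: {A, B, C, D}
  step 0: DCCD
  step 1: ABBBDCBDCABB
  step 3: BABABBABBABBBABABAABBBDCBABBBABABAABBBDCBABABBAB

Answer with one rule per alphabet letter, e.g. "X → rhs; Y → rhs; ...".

A->B, B->BA, C->BDC, D->ABB

  step 0 ⇒ step 1: DCCD ⇒ ABB·BDC·BDC·ABB
    C ↦ BDC
    D ↦ ABB
    A ↦ B  (constrained at step 1)
    B ↦ BA  (constrained at step 1)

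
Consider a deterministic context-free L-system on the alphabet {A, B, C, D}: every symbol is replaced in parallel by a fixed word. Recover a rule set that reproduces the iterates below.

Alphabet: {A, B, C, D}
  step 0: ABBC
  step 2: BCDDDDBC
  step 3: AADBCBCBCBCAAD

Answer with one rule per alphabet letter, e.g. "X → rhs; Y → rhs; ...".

A->D, B->AA, C->D, D->BC

  step 2 ⇒ step 3: BCDDDDBC ⇒ AA·D·BC·BC·BC·BC·AA·D
    B ↦ AA
    C ↦ D
    D ↦ BC
    A ↦ D  (constrained at step 0)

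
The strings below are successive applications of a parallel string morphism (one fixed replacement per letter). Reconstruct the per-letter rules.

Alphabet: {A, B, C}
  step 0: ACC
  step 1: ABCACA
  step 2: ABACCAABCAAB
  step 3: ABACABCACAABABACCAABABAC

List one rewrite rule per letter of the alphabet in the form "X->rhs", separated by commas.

  step 2 ⇒ step 3: ABACCAABCAAB ⇒ AB·AC·AB·CA·CA·AB·AB·AC·CA·AB·AB·AC
    A ↦ AB
    B ↦ AC
    C ↦ CA

A->AB, B->AC, C->CA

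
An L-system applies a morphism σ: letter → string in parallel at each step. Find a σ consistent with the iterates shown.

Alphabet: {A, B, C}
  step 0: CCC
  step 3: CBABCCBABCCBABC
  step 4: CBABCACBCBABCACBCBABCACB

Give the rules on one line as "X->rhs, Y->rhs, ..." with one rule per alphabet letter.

  step 3 ⇒ step 4: CBABCCBABCCBABC ⇒ CB·A·BC·A·CB·CB·A·BC·A·CB·CB·A·BC·A·CB
    A ↦ BC
    B ↦ A
    C ↦ CB

A->BC, B->A, C->CB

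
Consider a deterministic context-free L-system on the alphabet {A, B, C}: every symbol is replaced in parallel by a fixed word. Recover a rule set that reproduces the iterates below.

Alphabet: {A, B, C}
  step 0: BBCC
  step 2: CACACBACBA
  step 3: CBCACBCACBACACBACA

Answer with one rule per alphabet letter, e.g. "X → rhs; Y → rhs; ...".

A->CA, B->A, C->CB

  step 2 ⇒ step 3: CACACBACBA ⇒ CB·CA·CB·CA·CB·A·CA·CB·A·CA
    A ↦ CA
    B ↦ A
    C ↦ CB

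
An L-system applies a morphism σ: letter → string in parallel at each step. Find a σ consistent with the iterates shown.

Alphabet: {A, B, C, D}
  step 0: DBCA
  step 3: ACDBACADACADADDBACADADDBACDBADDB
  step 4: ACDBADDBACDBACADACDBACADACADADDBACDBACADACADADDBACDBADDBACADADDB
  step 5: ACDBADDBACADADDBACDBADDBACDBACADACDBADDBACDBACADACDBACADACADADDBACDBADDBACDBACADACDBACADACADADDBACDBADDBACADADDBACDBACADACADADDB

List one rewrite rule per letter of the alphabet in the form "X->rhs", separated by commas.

A->AC, B->DB, C->DB, D->AD

  step 4 ⇒ step 5: ACDBADDBACDBACADACDBACADACADADDBACDBACADACADADDBACDBADDBACADADDB ⇒ AC·DB·AD·DB·AC·AD·AD·DB·AC·DB·AD·DB·AC·DB·AC·AD·AC·DB·AD·DB·AC·DB·AC·AD·AC·DB·AC·AD·AC·AD·AD·DB·AC·DB·AD·DB·AC·DB·AC·AD·AC·DB·AC·AD·AC·AD·AD·DB·AC·DB·AD·DB·AC·AD·AD·DB·AC·DB·AC·AD·AC·AD·AD·DB
    A ↦ AC
    B ↦ DB
    C ↦ DB
    D ↦ AD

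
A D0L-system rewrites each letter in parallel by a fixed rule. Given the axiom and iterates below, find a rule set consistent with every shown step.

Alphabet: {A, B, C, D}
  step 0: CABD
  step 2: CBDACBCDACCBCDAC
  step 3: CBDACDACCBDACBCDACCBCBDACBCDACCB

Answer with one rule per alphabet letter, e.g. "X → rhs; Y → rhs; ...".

  step 2 ⇒ step 3: CBDACBCDACCBCDAC ⇒ CB·DA·CDA·C·CB·DA·CB·CDA·C·CB·CB·DA·CB·CDA·C·CB
    A ↦ C
    B ↦ DA
    C ↦ CB
    D ↦ CDA

A->C, B->DA, C->CB, D->CDA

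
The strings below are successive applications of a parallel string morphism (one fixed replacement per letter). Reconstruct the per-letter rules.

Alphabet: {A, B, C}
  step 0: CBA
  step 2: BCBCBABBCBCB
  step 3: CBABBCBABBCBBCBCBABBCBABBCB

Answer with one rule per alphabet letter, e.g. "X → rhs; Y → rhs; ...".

A->B, B->CB, C->ABB

  step 2 ⇒ step 3: BCBCBABBCBCB ⇒ CB·ABB·CB·ABB·CB·B·CB·CB·ABB·CB·ABB·CB
    A ↦ B
    B ↦ CB
    C ↦ ABB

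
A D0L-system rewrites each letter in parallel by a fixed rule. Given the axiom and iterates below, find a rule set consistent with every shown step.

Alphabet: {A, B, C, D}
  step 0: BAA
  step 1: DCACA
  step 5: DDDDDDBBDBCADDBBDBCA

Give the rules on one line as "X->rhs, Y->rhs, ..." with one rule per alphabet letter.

A->CA, B->D, C->B, D->BB

  step 0 ⇒ step 1: BAA ⇒ D·CA·CA
    A ↦ CA
    B ↦ D
    C ↦ B  (constrained at step 1)
    D ↦ BB  (constrained at step 1)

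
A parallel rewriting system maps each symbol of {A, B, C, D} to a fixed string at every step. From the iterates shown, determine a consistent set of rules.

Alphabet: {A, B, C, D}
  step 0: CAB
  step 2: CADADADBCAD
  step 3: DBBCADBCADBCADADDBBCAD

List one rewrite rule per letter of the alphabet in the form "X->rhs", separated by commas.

  step 2 ⇒ step 3: CADADADBCAD ⇒ DB·B·CAD·B·CAD·B·CAD·AD·DB·B·CAD
    A ↦ B
    B ↦ AD
    C ↦ DB
    D ↦ CAD

A->B, B->AD, C->DB, D->CAD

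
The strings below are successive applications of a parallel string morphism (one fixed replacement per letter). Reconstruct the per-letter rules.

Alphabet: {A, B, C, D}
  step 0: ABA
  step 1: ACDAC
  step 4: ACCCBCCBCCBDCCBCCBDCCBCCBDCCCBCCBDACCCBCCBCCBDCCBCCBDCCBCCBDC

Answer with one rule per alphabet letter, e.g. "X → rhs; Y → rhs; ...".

  step 0 ⇒ step 1: ABA ⇒ AC·D·AC
    A ↦ AC
    B ↦ D
    C ↦ CCB  (constrained at step 1)
    D ↦ C  (constrained at step 1)

A->AC, B->D, C->CCB, D->C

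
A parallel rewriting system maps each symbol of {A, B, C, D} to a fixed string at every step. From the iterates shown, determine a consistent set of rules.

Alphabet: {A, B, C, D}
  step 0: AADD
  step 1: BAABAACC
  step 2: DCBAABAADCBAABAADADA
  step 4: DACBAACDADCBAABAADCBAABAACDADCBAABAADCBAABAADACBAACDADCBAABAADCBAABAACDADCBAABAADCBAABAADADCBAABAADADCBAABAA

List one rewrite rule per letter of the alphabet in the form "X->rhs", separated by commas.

  step 1 ⇒ step 2: BAABAACC ⇒ DC·BAA·BAA·DC·BAA·BAA·DA·DA
    A ↦ BAA
    B ↦ DC
    C ↦ DA
  step 0 ⇒ step 1: AADD ⇒ BAA·BAA·C·C
    D ↦ C

A->BAA, B->DC, C->DA, D->C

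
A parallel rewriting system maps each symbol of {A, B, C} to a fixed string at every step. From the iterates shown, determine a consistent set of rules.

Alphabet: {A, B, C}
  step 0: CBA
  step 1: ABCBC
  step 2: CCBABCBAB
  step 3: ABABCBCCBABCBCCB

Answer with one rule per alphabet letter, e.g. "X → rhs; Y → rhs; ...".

A->C, B->CB, C->AB

  step 2 ⇒ step 3: CCBABCBAB ⇒ AB·AB·CB·C·CB·AB·CB·C·CB
    A ↦ C
    B ↦ CB
    C ↦ AB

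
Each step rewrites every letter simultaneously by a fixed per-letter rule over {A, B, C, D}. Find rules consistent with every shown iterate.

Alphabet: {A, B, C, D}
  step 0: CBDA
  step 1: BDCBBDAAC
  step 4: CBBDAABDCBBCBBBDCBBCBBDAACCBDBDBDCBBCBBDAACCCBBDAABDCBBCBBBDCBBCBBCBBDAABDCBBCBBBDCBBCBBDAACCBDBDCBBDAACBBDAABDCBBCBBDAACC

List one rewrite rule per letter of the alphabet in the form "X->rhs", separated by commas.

A->C, B->CBB, C->BD, D->DAA

  step 0 ⇒ step 1: CBDA ⇒ BD·CBB·DAA·C
    A ↦ C
    B ↦ CBB
    C ↦ BD
    D ↦ DAA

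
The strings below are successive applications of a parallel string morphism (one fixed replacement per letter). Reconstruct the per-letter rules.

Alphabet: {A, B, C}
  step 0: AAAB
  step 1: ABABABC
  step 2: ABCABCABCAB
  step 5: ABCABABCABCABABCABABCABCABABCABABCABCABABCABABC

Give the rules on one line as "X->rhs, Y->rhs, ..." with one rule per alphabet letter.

  step 1 ⇒ step 2: ABABABC ⇒ AB·C·AB·C·AB·C·AB
    A ↦ AB
    B ↦ C
    C ↦ AB

A->AB, B->C, C->AB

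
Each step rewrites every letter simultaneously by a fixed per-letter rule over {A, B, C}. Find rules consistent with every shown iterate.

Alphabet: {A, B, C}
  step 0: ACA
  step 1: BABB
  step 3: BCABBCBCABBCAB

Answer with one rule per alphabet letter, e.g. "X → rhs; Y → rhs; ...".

A->B, B->BC, C->AB

  step 0 ⇒ step 1: ACA ⇒ B·AB·B
    A ↦ B
    C ↦ AB
    B ↦ BC  (constrained at step 1)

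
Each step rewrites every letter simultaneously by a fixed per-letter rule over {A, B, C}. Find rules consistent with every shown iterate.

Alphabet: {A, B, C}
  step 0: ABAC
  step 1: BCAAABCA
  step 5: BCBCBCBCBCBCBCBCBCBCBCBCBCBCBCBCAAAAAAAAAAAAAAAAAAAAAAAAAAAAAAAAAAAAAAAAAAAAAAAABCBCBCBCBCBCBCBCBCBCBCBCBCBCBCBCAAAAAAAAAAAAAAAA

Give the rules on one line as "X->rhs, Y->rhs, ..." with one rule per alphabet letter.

A->BC, B->AAA, C->A

  step 0 ⇒ step 1: ABAC ⇒ BC·AAA·BC·A
    A ↦ BC
    B ↦ AAA
    C ↦ A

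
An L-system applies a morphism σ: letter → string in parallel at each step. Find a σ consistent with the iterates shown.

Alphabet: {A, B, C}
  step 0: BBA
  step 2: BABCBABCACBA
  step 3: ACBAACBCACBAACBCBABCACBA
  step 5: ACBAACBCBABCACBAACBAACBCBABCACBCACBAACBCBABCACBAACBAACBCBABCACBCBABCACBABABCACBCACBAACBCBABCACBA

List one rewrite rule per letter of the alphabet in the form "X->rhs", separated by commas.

  step 2 ⇒ step 3: BABCBABCACBA ⇒ AC·BA·AC·BC·AC·BA·AC·BC·BA·BC·AC·BA
    A ↦ BA
    B ↦ AC
    C ↦ BC

A->BA, B->AC, C->BC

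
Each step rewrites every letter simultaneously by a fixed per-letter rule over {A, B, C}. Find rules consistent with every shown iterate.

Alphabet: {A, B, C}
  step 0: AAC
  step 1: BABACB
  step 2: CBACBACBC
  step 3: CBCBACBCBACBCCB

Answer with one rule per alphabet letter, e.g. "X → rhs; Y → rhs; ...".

A->BA, B->C, C->CB

  step 2 ⇒ step 3: CBACBACBC ⇒ CB·C·BA·CB·C·BA·CB·C·CB
    A ↦ BA
    B ↦ C
    C ↦ CB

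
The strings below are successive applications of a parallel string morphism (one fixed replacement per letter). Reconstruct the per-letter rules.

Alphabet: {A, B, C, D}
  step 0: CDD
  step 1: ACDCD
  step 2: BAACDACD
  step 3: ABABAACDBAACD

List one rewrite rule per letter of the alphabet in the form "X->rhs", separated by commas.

A->BA, B->A, C->A, D->CD

  step 2 ⇒ step 3: BAACDACD ⇒ A·BA·BA·A·CD·BA·A·CD
    A ↦ BA
    B ↦ A
    C ↦ A
    D ↦ CD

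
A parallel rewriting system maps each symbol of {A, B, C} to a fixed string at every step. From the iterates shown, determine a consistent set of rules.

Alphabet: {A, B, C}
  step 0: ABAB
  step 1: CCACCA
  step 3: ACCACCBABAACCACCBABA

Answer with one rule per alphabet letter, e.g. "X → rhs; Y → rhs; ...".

  step 0 ⇒ step 1: ABAB ⇒ CC·A·CC·A
    A ↦ CC
    B ↦ A
    C ↦ BA  (constrained at step 1)

A->CC, B->A, C->BA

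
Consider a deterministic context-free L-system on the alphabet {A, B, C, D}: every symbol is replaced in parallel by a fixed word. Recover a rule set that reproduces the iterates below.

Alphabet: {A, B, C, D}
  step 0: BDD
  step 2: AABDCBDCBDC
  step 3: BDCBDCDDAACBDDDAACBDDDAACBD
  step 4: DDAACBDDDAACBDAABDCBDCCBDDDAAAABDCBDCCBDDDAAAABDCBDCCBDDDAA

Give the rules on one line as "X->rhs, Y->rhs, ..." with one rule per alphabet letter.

A->BDC, B->DDA, C->CBD, D->A

  step 3 ⇒ step 4: BDCBDCDDAACBDDDAACBDDDAACBD ⇒ DDA·A·CBD·DDA·A·CBD·A·A·BDC·BDC·CBD·DDA·A·A·A·BDC·BDC·CBD·DDA·A·A·A·BDC·BDC·CBD·DDA·A
    A ↦ BDC
    B ↦ DDA
    C ↦ CBD
    D ↦ A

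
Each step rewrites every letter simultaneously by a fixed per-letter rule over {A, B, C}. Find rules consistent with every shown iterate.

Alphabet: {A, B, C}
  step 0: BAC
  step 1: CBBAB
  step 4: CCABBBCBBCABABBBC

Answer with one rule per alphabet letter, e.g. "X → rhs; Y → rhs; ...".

A->BB, B->C, C->AB

  step 0 ⇒ step 1: BAC ⇒ C·BB·AB
    A ↦ BB
    B ↦ C
    C ↦ AB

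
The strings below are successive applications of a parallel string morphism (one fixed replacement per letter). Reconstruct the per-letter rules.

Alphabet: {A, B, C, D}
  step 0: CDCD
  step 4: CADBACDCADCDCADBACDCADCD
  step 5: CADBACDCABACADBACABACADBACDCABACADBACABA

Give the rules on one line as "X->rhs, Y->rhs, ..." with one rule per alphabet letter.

  step 4 ⇒ step 5: CADBACDCADCDCADBACDCADCD ⇒ CA·D·BA·C·D·CA·BA·CA·D·BA·CA·BA·CA·D·BA·C·D·CA·BA·CA·D·BA·CA·BA
    A ↦ D
    B ↦ C
    C ↦ CA
    D ↦ BA

A->D, B->C, C->CA, D->BA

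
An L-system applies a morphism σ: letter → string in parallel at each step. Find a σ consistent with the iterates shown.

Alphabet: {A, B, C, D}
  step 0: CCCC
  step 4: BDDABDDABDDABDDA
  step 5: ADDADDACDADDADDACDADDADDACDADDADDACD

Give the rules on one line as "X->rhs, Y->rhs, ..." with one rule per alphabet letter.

A->CD, B->A, C->B, D->DDA

  step 4 ⇒ step 5: BDDABDDABDDABDDA ⇒ A·DDA·DDA·CD·A·DDA·DDA·CD·A·DDA·DDA·CD·A·DDA·DDA·CD
    A ↦ CD
    B ↦ A
    D ↦ DDA
    C ↦ B  (constrained at step 0)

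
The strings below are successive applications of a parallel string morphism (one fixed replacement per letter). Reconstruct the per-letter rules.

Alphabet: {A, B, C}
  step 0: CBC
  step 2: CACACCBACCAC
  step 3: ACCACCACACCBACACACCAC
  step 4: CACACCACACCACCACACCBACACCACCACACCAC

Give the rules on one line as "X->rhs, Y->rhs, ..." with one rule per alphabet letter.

A->C, B->CBA, C->AC

  step 3 ⇒ step 4: ACCACCACACCBACACACCAC ⇒ C·AC·AC·C·AC·AC·C·AC·C·AC·AC·CBA·C·AC·C·AC·C·AC·AC·C·AC
    A ↦ C
    B ↦ CBA
    C ↦ AC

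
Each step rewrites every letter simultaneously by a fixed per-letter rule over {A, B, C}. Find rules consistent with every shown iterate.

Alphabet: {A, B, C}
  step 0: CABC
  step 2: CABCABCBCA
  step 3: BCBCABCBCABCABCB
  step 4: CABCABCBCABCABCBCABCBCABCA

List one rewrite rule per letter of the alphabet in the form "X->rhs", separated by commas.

A->CB, B->CA, C->B

  step 3 ⇒ step 4: BCBCABCBCABCABCB ⇒ CA·B·CA·B·CB·CA·B·CA·B·CB·CA·B·CB·CA·B·CA
    A ↦ CB
    B ↦ CA
    C ↦ B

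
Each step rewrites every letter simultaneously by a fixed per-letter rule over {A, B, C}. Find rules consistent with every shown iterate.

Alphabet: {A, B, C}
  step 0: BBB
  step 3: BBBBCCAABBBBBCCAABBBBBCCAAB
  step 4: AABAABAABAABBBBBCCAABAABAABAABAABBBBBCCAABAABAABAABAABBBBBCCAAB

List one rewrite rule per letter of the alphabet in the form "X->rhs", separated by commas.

  step 3 ⇒ step 4: BBBBCCAABBBBBCCAABBBBBCCAAB ⇒ AAB·AAB·AAB·AAB·BB·BB·C·C·AAB·AAB·AAB·AAB·AAB·BB·BB·C·C·AAB·AAB·AAB·AAB·AAB·BB·BB·C·C·AAB
    A ↦ C
    B ↦ AAB
    C ↦ BB

A->C, B->AAB, C->BB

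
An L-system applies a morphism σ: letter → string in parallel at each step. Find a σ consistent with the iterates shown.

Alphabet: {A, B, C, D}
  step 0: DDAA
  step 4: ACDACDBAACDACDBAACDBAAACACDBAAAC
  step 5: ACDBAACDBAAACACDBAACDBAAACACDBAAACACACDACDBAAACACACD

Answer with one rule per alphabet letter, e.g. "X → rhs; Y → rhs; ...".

A->AC, B->A, C->D, D->BA

  step 4 ⇒ step 5: ACDACDBAACDACDBAACDBAAACACDBAAAC ⇒ AC·D·BA·AC·D·BA·A·AC·AC·D·BA·AC·D·BA·A·AC·AC·D·BA·A·AC·AC·AC·D·AC·D·BA·A·AC·AC·AC·D
    A ↦ AC
    B ↦ A
    C ↦ D
    D ↦ BA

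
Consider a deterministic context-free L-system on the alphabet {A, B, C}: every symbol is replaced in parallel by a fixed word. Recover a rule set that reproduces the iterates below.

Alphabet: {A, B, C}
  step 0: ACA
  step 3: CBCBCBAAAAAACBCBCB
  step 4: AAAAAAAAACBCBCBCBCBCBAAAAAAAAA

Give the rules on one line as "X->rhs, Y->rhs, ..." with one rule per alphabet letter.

  step 3 ⇒ step 4: CBCBCBAAAAAACBCBCB ⇒ AA·A·AA·A·AA·A·CB·CB·CB·CB·CB·CB·AA·A·AA·A·AA·A
    A ↦ CB
    B ↦ A
    C ↦ AA

A->CB, B->A, C->AA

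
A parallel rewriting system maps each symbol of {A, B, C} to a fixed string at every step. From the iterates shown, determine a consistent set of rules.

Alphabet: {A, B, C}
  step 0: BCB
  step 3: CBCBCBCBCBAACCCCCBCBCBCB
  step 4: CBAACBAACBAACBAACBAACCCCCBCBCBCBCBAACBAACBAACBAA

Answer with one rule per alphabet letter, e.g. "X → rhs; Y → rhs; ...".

A->CC, B->AA, C->CB

  step 3 ⇒ step 4: CBCBCBCBCBAACCCCCBCBCBCB ⇒ CB·AA·CB·AA·CB·AA·CB·AA·CB·AA·CC·CC·CB·CB·CB·CB·CB·AA·CB·AA·CB·AA·CB·AA
    A ↦ CC
    B ↦ AA
    C ↦ CB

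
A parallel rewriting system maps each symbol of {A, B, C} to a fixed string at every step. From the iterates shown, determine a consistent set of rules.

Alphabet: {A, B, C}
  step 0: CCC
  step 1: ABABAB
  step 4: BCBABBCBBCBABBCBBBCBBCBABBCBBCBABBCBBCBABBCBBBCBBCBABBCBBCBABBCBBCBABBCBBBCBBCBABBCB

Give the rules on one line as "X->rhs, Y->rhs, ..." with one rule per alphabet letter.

  step 0 ⇒ step 1: CCC ⇒ AB·AB·AB
    C ↦ AB
    A ↦ B  (constrained at step 1)
    B ↦ BCB  (constrained at step 1)

A->B, B->BCB, C->AB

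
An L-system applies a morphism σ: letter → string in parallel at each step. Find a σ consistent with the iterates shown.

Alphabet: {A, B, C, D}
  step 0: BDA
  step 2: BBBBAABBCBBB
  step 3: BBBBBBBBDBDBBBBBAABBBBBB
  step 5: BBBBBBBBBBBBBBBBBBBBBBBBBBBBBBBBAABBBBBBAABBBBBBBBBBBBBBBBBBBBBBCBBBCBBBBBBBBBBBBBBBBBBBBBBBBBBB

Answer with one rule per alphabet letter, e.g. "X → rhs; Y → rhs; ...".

A->DB, B->BB, C->AA, D->CB

  step 2 ⇒ step 3: BBBBAABBCBBB ⇒ BB·BB·BB·BB·DB·DB·BB·BB·AA·BB·BB·BB
    A ↦ DB
    B ↦ BB
    C ↦ AA
    D ↦ CB  (constrained at step 0)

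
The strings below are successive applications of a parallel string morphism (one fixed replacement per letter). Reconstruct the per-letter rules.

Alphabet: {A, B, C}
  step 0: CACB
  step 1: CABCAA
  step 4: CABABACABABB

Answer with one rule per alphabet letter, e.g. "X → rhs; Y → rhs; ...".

A->B, B->A, C->CA

  step 0 ⇒ step 1: CACB ⇒ CA·B·CA·A
    A ↦ B
    B ↦ A
    C ↦ CA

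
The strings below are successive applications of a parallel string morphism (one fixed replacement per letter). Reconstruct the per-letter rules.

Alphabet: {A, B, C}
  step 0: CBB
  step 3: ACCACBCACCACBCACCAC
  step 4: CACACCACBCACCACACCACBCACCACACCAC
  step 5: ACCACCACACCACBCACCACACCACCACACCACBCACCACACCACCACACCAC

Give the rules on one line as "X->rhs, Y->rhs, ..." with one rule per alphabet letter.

  step 4 ⇒ step 5: CACACCACBCACCACACCACBCACCACACCAC ⇒ AC·C·AC·C·AC·AC·C·AC·BC·AC·C·AC·AC·C·AC·C·AC·AC·C·AC·BC·AC·C·AC·AC·C·AC·C·AC·AC·C·AC
    A ↦ C
    B ↦ BC
    C ↦ AC

A->C, B->BC, C->AC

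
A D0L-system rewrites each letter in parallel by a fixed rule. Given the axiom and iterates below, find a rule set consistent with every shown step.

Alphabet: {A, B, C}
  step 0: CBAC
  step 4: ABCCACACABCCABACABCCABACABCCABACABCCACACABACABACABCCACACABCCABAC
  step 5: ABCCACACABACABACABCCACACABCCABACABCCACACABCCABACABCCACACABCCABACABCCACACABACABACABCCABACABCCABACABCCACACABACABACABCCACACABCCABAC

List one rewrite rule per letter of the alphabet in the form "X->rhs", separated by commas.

A->AB, B->CC, C->AC

  step 4 ⇒ step 5: ABCCACACABCCABACABCCABACABCCABACABCCACACABACABACABCCACACABCCABAC ⇒ AB·CC·AC·AC·AB·AC·AB·AC·AB·CC·AC·AC·AB·CC·AB·AC·AB·CC·AC·AC·AB·CC·AB·AC·AB·CC·AC·AC·AB·CC·AB·AC·AB·CC·AC·AC·AB·AC·AB·AC·AB·CC·AB·AC·AB·CC·AB·AC·AB·CC·AC·AC·AB·AC·AB·AC·AB·CC·AC·AC·AB·CC·AB·AC
    A ↦ AB
    B ↦ CC
    C ↦ AC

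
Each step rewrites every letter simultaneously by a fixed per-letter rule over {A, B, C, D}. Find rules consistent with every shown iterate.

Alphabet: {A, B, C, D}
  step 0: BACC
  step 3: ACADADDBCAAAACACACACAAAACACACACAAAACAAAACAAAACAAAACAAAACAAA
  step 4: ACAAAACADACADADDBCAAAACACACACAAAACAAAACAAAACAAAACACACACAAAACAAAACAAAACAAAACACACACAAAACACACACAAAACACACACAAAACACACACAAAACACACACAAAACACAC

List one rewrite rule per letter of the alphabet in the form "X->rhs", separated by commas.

A->AC, B->DBC, C->AAA, D->AD

  step 3 ⇒ step 4: ACADADDBCAAAACACACACAAAACACACACAAAACAAAACAAAACAAAACAAAACAAA ⇒ AC·AAA·AC·AD·AC·AD·AD·DBC·AAA·AC·AC·AC·AC·AAA·AC·AAA·AC·AAA·AC·AAA·AC·AC·AC·AC·AAA·AC·AAA·AC·AAA·AC·AAA·AC·AC·AC·AC·AAA·AC·AC·AC·AC·AAA·AC·AC·AC·AC·AAA·AC·AC·AC·AC·AAA·AC·AC·AC·AC·AAA·AC·AC·AC
    A ↦ AC
    B ↦ DBC
    C ↦ AAA
    D ↦ AD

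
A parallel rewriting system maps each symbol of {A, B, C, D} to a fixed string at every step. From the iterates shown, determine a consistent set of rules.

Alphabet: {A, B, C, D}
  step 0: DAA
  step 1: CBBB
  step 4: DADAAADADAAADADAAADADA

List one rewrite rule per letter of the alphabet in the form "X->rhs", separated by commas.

  step 0 ⇒ step 1: DAA ⇒ CB·B·B
    A ↦ B
    D ↦ CB
    B ↦ DA  (constrained at step 1)
    C ↦ AA  (constrained at step 1)

A->B, B->DA, C->AA, D->CB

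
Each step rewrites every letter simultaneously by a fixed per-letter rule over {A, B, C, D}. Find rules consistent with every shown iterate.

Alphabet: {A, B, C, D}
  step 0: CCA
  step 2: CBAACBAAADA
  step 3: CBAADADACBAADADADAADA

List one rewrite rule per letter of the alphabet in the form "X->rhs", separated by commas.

  step 2 ⇒ step 3: CBAACBAAADA ⇒ CB·AA·DA·DA·CB·AA·DA·DA·DA·A·DA
    A ↦ DA
    B ↦ AA
    C ↦ CB
    D ↦ A

A->DA, B->AA, C->CB, D->A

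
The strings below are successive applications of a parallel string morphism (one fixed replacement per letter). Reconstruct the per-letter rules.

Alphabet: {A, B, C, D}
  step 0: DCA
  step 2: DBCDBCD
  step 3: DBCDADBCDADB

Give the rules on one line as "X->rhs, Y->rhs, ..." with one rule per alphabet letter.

A->B, B->CD, C->A, D->DB

  step 2 ⇒ step 3: DBCDBCD ⇒ DB·CD·A·DB·CD·A·DB
    B ↦ CD
    C ↦ A
    D ↦ DB
    A ↦ B  (constrained at step 0)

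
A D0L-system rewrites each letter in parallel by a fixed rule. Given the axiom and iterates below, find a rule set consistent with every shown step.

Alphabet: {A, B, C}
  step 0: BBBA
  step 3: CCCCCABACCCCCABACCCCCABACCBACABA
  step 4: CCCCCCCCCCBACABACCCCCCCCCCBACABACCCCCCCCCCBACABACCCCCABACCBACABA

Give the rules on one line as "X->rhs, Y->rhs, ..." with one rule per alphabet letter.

A->BA, B->CA, C->CC

  step 3 ⇒ step 4: CCCCCABACCCCCABACCCCCABACCBACABA ⇒ CC·CC·CC·CC·CC·BA·CA·BA·CC·CC·CC·CC·CC·BA·CA·BA·CC·CC·CC·CC·CC·BA·CA·BA·CC·CC·CA·BA·CC·BA·CA·BA
    A ↦ BA
    B ↦ CA
    C ↦ CC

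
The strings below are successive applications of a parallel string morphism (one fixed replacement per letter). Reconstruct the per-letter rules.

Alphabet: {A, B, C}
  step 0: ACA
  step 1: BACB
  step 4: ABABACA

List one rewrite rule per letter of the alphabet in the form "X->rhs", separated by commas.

  step 0 ⇒ step 1: ACA ⇒ B·AC·B
    A ↦ B
    C ↦ AC
    B ↦ A  (constrained at step 1)

A->B, B->A, C->AC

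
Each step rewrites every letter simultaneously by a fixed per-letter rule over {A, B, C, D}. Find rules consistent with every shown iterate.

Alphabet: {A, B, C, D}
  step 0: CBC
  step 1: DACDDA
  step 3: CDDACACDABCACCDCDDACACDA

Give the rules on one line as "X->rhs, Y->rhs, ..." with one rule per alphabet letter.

A->CAC, B->CD, C->DA, D->B

  step 0 ⇒ step 1: CBC ⇒ DA·CD·DA
    B ↦ CD
    C ↦ DA
    A ↦ CAC  (constrained at step 1)
    D ↦ B  (constrained at step 1)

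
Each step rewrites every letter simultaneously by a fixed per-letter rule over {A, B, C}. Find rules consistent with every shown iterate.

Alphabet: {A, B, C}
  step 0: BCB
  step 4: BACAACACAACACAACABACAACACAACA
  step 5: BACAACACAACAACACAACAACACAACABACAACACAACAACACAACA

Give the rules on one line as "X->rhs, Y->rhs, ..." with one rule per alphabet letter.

  step 4 ⇒ step 5: BACAACACAACACAACABACAACACAACA ⇒ BA·CA·A·CA·CA·A·CA·A·CA·CA·A·CA·A·CA·CA·A·CA·BA·CA·A·CA·CA·A·CA·A·CA·CA·A·CA
    A ↦ CA
    B ↦ BA
    C ↦ A

A->CA, B->BA, C->A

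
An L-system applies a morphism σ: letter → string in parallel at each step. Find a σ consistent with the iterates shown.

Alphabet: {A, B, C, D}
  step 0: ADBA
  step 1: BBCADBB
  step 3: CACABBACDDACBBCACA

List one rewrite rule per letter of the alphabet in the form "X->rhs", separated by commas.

  step 0 ⇒ step 1: ADBA ⇒ BB·CA·D·BB
    A ↦ BB
    B ↦ D
    D ↦ CA
    C ↦ AC  (constrained at step 1)

A->BB, B->D, C->AC, D->CA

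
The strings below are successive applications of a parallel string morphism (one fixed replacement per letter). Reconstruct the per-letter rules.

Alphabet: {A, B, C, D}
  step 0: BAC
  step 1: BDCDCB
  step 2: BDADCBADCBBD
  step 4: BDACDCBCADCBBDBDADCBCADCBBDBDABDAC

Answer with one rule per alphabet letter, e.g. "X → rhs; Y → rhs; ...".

A->C, B->BD, C->DCB, D->A

  step 1 ⇒ step 2: BDCDCB ⇒ BD·A·DCB·A·DCB·BD
    B ↦ BD
    C ↦ DCB
    D ↦ A
  step 0 ⇒ step 1: BAC ⇒ BD·C·DCB
    A ↦ C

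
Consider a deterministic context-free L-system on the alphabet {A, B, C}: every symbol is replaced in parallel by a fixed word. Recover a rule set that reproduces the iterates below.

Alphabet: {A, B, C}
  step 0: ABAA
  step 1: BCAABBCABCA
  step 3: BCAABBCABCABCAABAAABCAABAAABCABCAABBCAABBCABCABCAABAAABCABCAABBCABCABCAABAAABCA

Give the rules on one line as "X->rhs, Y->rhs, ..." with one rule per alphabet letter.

  step 0 ⇒ step 1: ABAA ⇒ BCA·AB·BCA·BCA
    A ↦ BCA
    B ↦ AB
    C ↦ AAA  (constrained at step 1)

A->BCA, B->AB, C->AAA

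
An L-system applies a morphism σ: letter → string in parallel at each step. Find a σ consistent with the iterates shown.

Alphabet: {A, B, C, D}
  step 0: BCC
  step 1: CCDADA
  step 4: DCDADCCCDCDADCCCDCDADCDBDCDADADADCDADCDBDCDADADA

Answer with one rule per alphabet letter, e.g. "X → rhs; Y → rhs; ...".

A->DB, B->CC, C->DA, D->DC

  step 0 ⇒ step 1: BCC ⇒ CC·DA·DA
    B ↦ CC
    C ↦ DA
    A ↦ DB  (constrained at step 1)
    D ↦ DC  (constrained at step 1)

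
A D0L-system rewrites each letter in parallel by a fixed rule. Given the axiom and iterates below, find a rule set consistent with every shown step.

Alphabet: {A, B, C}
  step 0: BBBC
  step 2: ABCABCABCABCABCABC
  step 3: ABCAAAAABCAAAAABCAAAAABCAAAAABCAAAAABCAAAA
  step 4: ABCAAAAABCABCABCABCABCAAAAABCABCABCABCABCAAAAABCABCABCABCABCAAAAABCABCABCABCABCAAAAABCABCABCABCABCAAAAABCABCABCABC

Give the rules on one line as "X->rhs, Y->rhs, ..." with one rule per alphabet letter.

A->ABC, B->A, C->AAA

  step 3 ⇒ step 4: ABCAAAAABCAAAAABCAAAAABCAAAAABCAAAAABCAAAA ⇒ ABC·A·AAA·ABC·ABC·ABC·ABC·ABC·A·AAA·ABC·ABC·ABC·ABC·ABC·A·AAA·ABC·ABC·ABC·ABC·ABC·A·AAA·ABC·ABC·ABC·ABC·ABC·A·AAA·ABC·ABC·ABC·ABC·ABC·A·AAA·ABC·ABC·ABC·ABC
    A ↦ ABC
    B ↦ A
    C ↦ AAA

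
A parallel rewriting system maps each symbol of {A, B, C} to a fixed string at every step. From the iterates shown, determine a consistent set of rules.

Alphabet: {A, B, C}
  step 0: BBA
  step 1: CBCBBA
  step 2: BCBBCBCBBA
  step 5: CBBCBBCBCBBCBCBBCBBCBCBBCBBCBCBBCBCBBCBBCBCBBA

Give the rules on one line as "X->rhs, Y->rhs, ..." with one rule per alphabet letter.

A->BA, B->CB, C->B

  step 1 ⇒ step 2: CBCBBA ⇒ B·CB·B·CB·CB·BA
    A ↦ BA
    B ↦ CB
    C ↦ B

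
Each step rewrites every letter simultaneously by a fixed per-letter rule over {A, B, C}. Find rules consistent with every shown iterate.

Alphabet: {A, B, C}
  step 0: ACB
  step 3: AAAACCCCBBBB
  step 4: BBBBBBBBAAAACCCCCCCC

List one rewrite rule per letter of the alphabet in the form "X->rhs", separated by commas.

  step 3 ⇒ step 4: AAAACCCCBBBB ⇒ BB·BB·BB·BB·A·A·A·A·CC·CC·CC·CC
    A ↦ BB
    B ↦ CC
    C ↦ A

A->BB, B->CC, C->A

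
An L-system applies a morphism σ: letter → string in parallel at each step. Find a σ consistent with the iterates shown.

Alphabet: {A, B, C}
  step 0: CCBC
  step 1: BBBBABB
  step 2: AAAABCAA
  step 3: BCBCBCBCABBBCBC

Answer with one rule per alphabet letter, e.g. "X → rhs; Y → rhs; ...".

  step 2 ⇒ step 3: AAAABCAA ⇒ BC·BC·BC·BC·A·BB·BC·BC
    A ↦ BC
    B ↦ A
    C ↦ BB

A->BC, B->A, C->BB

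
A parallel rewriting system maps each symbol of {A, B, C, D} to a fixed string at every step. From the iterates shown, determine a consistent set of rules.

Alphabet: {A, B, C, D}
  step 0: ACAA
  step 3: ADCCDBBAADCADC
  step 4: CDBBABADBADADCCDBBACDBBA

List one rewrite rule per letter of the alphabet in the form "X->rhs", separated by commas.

  step 3 ⇒ step 4: ADCCDBBAADCADC ⇒ C·DB·BA·BA·DB·AD·AD·C·C·DB·BA·C·DB·BA
    A ↦ C
    B ↦ AD
    C ↦ BA
    D ↦ DB

A->C, B->AD, C->BA, D->DB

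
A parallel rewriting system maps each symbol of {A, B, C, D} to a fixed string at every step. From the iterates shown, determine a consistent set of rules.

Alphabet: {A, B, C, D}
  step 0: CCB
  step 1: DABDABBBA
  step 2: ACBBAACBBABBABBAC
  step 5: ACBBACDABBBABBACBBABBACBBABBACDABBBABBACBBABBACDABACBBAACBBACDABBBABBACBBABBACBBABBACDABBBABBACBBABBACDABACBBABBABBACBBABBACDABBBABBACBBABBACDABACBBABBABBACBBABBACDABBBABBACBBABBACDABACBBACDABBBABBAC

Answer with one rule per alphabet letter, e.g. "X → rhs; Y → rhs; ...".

A->C, B->BBA, C->DAB, D->A

  step 1 ⇒ step 2: DABDABBBA ⇒ A·C·BBA·A·C·BBA·BBA·BBA·C
    A ↦ C
    B ↦ BBA
    D ↦ A
  step 0 ⇒ step 1: CCB ⇒ DAB·DAB·BBA
    C ↦ DAB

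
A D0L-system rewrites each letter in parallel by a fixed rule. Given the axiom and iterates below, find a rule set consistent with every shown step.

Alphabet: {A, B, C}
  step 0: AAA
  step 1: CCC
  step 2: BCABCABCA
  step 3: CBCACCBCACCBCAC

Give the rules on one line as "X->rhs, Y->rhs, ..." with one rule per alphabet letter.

  step 2 ⇒ step 3: BCABCABCA ⇒ C·BCA·C·C·BCA·C·C·BCA·C
    A ↦ C
    B ↦ C
    C ↦ BCA

A->C, B->C, C->BCA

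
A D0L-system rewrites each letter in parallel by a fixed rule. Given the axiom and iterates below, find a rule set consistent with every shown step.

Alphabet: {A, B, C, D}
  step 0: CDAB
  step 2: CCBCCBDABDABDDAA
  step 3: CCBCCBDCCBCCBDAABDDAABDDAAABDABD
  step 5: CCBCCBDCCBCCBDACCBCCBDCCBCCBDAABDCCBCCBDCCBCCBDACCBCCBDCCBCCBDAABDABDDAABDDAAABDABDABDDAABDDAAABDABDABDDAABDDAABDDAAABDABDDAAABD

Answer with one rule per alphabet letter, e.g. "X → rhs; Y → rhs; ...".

A->ABD, B->D, C->CCB, D->A

  step 2 ⇒ step 3: CCBCCBDABDABDDAA ⇒ CCB·CCB·D·CCB·CCB·D·A·ABD·D·A·ABD·D·A·A·ABD·ABD
    A ↦ ABD
    B ↦ D
    C ↦ CCB
    D ↦ A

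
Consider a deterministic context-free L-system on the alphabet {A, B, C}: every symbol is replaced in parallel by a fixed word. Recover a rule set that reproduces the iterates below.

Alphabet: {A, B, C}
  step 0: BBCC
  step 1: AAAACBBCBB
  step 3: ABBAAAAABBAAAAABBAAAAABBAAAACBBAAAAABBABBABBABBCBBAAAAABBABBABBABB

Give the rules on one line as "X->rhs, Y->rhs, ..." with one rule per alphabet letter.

A->ABB, B->AA, C->CBB

  step 0 ⇒ step 1: BBCC ⇒ AA·AA·CBB·CBB
    B ↦ AA
    C ↦ CBB
    A ↦ ABB  (constrained at step 1)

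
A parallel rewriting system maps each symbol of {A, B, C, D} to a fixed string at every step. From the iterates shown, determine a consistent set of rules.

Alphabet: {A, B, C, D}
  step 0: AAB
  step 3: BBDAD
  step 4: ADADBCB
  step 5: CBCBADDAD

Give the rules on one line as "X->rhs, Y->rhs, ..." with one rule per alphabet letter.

  step 4 ⇒ step 5: ADADBCB ⇒ C·B·C·B·AD·D·AD
    A ↦ C
    B ↦ AD
    C ↦ D
    D ↦ B

A->C, B->AD, C->D, D->B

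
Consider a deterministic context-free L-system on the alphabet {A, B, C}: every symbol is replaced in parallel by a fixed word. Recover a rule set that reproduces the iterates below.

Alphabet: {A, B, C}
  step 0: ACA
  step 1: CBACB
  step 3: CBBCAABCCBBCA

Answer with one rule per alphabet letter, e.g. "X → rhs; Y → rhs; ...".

A->CB, B->BC, C->A

  step 0 ⇒ step 1: ACA ⇒ CB·A·CB
    A ↦ CB
    C ↦ A
    B ↦ BC  (constrained at step 1)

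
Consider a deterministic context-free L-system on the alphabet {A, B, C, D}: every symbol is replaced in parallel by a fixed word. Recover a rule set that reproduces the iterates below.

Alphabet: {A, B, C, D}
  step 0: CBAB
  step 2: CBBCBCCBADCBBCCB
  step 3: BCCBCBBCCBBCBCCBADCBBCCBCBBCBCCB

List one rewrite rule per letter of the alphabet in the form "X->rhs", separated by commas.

  step 2 ⇒ step 3: CBBCBCCBADCBBCCB ⇒ BC·CB·CB·BC·CB·BC·BC·CB·AD·CB·BC·CB·CB·BC·BC·CB
    A ↦ AD
    B ↦ CB
    C ↦ BC
    D ↦ CB

A->AD, B->CB, C->BC, D->CB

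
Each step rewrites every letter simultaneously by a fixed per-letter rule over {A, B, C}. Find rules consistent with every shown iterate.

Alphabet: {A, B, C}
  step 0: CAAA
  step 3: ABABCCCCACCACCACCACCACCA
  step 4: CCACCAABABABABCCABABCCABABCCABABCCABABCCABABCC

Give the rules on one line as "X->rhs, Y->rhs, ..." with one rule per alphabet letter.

  step 3 ⇒ step 4: ABABCCCCACCACCACCACCACCA ⇒ CC·A·CC·A·AB·AB·AB·AB·CC·AB·AB·CC·AB·AB·CC·AB·AB·CC·AB·AB·CC·AB·AB·CC
    A ↦ CC
    B ↦ A
    C ↦ AB

A->CC, B->A, C->AB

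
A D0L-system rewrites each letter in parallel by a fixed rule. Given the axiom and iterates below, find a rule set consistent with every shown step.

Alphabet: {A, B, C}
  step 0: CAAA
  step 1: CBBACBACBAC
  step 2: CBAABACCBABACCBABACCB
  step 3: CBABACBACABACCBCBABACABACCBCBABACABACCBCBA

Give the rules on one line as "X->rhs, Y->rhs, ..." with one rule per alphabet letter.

  step 2 ⇒ step 3: CBAABACCBABACCBABACCB ⇒ CB·A·BAC·BAC·A·BAC·CB·CB·A·BAC·A·BAC·CB·CB·A·BAC·A·BAC·CB·CB·A
    A ↦ BAC
    B ↦ A
    C ↦ CB

A->BAC, B->A, C->CB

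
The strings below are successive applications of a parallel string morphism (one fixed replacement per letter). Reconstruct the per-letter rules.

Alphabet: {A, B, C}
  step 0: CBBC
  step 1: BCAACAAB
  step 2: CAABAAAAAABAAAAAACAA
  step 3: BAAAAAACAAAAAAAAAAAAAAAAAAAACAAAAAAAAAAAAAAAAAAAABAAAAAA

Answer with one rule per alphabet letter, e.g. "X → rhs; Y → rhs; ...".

  step 2 ⇒ step 3: CAABAAAAAABAAAAAACAA ⇒ B·AAA·AAA·CAA·AAA·AAA·AAA·AAA·AAA·AAA·CAA·AAA·AAA·AAA·AAA·AAA·AAA·B·AAA·AAA
    A ↦ AAA
    B ↦ CAA
    C ↦ B

A->AAA, B->CAA, C->B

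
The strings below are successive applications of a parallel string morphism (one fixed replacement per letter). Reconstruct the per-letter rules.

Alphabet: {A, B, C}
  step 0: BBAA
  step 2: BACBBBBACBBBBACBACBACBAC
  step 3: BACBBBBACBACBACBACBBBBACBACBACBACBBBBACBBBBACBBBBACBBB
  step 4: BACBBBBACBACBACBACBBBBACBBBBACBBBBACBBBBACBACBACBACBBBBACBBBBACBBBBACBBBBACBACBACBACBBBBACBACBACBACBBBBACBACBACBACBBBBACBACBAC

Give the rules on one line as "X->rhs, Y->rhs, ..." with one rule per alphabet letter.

A->BB, B->BAC, C->B

  step 3 ⇒ step 4: BACBBBBACBACBACBACBBBBACBACBACBACBBBBACBBBBACBBBBACBBB ⇒ BAC·BB·B·BAC·BAC·BAC·BAC·BB·B·BAC·BB·B·BAC·BB·B·BAC·BB·B·BAC·BAC·BAC·BAC·BB·B·BAC·BB·B·BAC·BB·B·BAC·BB·B·BAC·BAC·BAC·BAC·BB·B·BAC·BAC·BAC·BAC·BB·B·BAC·BAC·BAC·BAC·BB·B·BAC·BAC·BAC
    A ↦ BB
    B ↦ BAC
    C ↦ B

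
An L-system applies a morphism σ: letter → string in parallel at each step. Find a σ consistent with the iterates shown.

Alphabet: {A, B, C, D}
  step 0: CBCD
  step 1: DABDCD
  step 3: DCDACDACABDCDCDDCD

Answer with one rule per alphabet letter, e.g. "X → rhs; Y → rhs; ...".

A->AC, B->AB, C->D, D->CD

  step 0 ⇒ step 1: CBCD ⇒ D·AB·D·CD
    B ↦ AB
    C ↦ D
    D ↦ CD
    A ↦ AC  (constrained at step 1)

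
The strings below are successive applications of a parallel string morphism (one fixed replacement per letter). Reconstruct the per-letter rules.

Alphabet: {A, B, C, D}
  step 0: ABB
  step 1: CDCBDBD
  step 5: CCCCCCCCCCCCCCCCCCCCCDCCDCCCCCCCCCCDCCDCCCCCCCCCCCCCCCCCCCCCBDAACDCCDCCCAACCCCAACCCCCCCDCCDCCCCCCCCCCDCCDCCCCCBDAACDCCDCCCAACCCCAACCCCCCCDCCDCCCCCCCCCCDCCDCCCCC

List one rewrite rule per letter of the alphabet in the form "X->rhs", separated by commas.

  step 0 ⇒ step 1: ABB ⇒ CDC·BD·BD
    A ↦ CDC
    B ↦ BD
    C ↦ CC  (constrained at step 1)
    D ↦ AA  (constrained at step 1)

A->CDC, B->BD, C->CC, D->AA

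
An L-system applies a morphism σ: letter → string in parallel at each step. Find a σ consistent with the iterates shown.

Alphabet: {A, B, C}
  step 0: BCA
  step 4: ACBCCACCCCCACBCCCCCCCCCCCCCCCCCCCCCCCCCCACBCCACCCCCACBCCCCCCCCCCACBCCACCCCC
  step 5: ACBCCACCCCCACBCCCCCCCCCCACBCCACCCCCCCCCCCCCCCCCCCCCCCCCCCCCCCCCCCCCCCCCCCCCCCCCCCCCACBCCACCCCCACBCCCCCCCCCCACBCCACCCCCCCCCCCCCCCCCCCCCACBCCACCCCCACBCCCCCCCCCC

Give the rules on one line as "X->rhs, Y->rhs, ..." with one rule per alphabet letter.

A->ACB, B->AC, C->CC

  step 4 ⇒ step 5: ACBCCACCCCCACBCCCCCCCCCCCCCCCCCCCCCCCCCCACBCCACCCCCACBCCCCCCCCCCACBCCACCCCC ⇒ ACB·CC·AC·CC·CC·ACB·CC·CC·CC·CC·CC·ACB·CC·AC·CC·CC·CC·CC·CC·CC·CC·CC·CC·CC·CC·CC·CC·CC·CC·CC·CC·CC·CC·CC·CC·CC·CC·CC·CC·CC·ACB·CC·AC·CC·CC·ACB·CC·CC·CC·CC·CC·ACB·CC·AC·CC·CC·CC·CC·CC·CC·CC·CC·CC·CC·ACB·CC·AC·CC·CC·ACB·CC·CC·CC·CC·CC
    A ↦ ACB
    B ↦ AC
    C ↦ CC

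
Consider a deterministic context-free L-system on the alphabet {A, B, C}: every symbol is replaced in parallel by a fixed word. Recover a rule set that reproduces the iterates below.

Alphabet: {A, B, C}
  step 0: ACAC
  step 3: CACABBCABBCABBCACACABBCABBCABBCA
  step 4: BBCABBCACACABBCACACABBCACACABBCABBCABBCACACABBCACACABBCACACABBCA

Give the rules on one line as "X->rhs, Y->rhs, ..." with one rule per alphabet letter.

  step 3 ⇒ step 4: CACABBCABBCABBCACACABBCABBCABBCA ⇒ BB·CA·BB·CA·CA·CA·BB·CA·CA·CA·BB·CA·CA·CA·BB·CA·BB·CA·BB·CA·CA·CA·BB·CA·CA·CA·BB·CA·CA·CA·BB·CA
    A ↦ CA
    B ↦ CA
    C ↦ BB

A->CA, B->CA, C->BB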